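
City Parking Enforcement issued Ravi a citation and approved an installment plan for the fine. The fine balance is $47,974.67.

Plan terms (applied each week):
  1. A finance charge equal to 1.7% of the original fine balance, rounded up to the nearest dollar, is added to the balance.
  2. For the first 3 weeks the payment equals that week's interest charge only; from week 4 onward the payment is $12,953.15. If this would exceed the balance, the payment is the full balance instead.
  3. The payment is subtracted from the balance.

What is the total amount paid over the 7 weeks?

$53,686.67

Week 1: opening $47,974.67; interest $816.00 → $48,790.67; payment $816.00; balance $47,974.67
Week 2: opening $47,974.67; interest $816.00 → $48,790.67; payment $816.00; balance $47,974.67
Week 3: opening $47,974.67; interest $816.00 → $48,790.67; payment $816.00; balance $47,974.67
Week 4: opening $47,974.67; interest $816.00 → $48,790.67; payment $12,953.15; balance $35,837.52
Week 5: opening $35,837.52; interest $816.00 → $36,653.52; payment $12,953.15; balance $23,700.37
Week 6: opening $23,700.37; interest $816.00 → $24,516.37; payment $12,953.15; balance $11,563.22
Week 7: opening $11,563.22; interest $816.00 → $12,379.22; payment $12,379.22; balance $0.00
Total paid: $53,686.67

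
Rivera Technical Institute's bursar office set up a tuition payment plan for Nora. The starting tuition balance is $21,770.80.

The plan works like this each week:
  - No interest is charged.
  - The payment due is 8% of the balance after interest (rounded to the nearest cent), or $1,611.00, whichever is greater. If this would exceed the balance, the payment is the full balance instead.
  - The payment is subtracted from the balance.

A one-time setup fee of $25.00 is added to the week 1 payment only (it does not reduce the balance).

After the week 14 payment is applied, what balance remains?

# | Opening | Payment | Fee | End bal
1 | $21,770.80 | $1,741.66 | $25.00 | $20,029.14
2 | $20,029.14 | $1,611.00 | — | $18,418.14
3 | $18,418.14 | $1,611.00 | — | $16,807.14
4 | $16,807.14 | $1,611.00 | — | $15,196.14
5 | $15,196.14 | $1,611.00 | — | $13,585.14
6 | $13,585.14 | $1,611.00 | — | $11,974.14
7 | $11,974.14 | $1,611.00 | — | $10,363.14
8 | $10,363.14 | $1,611.00 | — | $8,752.14
9 | $8,752.14 | $1,611.00 | — | $7,141.14
10 | $7,141.14 | $1,611.00 | — | $5,530.14
11 | $5,530.14 | $1,611.00 | — | $3,919.14
12 | $3,919.14 | $1,611.00 | — | $2,308.14
13 | $2,308.14 | $1,611.00 | — | $697.14
14 | $697.14 | $697.14 | — | $0.00

$0.00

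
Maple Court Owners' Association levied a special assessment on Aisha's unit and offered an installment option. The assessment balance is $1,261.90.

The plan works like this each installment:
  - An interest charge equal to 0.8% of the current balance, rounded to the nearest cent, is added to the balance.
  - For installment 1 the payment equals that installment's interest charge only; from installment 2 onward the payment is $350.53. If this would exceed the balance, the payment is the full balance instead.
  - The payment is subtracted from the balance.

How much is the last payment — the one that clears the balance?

$234.27

# | Opening | Interest | Payment | End bal
1 | $1,261.90 | $10.10 | $10.10 | $1,261.90
2 | $1,261.90 | $10.10 | $350.53 | $921.47
3 | $921.47 | $7.37 | $350.53 | $578.31
4 | $578.31 | $4.63 | $350.53 | $232.41
5 | $232.41 | $1.86 | $234.27 | $0.00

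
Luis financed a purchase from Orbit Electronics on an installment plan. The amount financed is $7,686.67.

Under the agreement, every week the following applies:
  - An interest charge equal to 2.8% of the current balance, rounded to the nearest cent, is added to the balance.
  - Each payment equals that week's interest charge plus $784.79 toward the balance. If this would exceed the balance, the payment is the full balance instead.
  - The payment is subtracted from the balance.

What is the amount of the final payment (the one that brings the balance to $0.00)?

Week 1: $7,686.67 +$215.23 interest = $7,901.90; pay $1,000.02 → $6,901.88
Week 2: $6,901.88 +$193.25 interest = $7,095.13; pay $978.04 → $6,117.09
Week 3: $6,117.09 +$171.28 interest = $6,288.37; pay $956.07 → $5,332.30
Week 4: $5,332.30 +$149.30 interest = $5,481.60; pay $934.09 → $4,547.51
Week 5: $4,547.51 +$127.33 interest = $4,674.84; pay $912.12 → $3,762.72
Week 6: $3,762.72 +$105.36 interest = $3,868.08; pay $890.15 → $2,977.93
Week 7: $2,977.93 +$83.38 interest = $3,061.31; pay $868.17 → $2,193.14
Week 8: $2,193.14 +$61.41 interest = $2,254.55; pay $846.20 → $1,408.35
Week 9: $1,408.35 +$39.43 interest = $1,447.78; pay $824.22 → $623.56
Week 10: $623.56 +$17.46 interest = $641.02; pay $641.02 → $0.00

$641.02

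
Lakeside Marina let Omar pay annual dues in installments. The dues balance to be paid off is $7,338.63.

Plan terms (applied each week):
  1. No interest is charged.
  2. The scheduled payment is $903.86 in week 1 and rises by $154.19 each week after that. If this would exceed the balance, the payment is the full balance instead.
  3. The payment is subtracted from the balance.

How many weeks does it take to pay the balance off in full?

Week 1: opening $7,338.63; payment $903.86; balance $6,434.77
Week 2: opening $6,434.77; payment $1,058.05; balance $5,376.72
Week 3: opening $5,376.72; payment $1,212.24; balance $4,164.48
Week 4: opening $4,164.48; payment $1,366.43; balance $2,798.05
Week 5: opening $2,798.05; payment $1,520.62; balance $1,277.43
Week 6: opening $1,277.43; payment $1,277.43; balance $0.00
Balance reaches $0.00 in week 6.

6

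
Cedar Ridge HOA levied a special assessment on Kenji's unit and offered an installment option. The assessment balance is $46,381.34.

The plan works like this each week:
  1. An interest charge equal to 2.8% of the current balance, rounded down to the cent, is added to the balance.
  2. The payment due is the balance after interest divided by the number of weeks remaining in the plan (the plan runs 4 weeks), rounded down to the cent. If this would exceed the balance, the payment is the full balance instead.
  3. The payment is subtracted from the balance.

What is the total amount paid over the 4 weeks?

Week 1: $46,381.34 +$1,298.67 interest = $47,680.01; pay $11,920.00 → $35,760.01
Week 2: $35,760.01 +$1,001.28 interest = $36,761.29; pay $12,253.76 → $24,507.53
Week 3: $24,507.53 +$686.21 interest = $25,193.74; pay $12,596.87 → $12,596.87
Week 4: $12,596.87 +$352.71 interest = $12,949.58; pay $12,949.58 → $0.00
Total paid: $49,720.21

$49,720.21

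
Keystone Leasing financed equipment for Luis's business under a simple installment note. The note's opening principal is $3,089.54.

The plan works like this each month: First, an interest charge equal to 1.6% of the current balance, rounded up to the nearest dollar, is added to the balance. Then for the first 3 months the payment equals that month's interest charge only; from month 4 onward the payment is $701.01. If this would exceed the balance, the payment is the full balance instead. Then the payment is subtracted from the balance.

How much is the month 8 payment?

$429.50

Month 1: opening $3,089.54; interest $50.00 → $3,139.54; payment $50.00; balance $3,089.54
Month 2: opening $3,089.54; interest $50.00 → $3,139.54; payment $50.00; balance $3,089.54
Month 3: opening $3,089.54; interest $50.00 → $3,139.54; payment $50.00; balance $3,089.54
Month 4: opening $3,089.54; interest $50.00 → $3,139.54; payment $701.01; balance $2,438.53
Month 5: opening $2,438.53; interest $40.00 → $2,478.53; payment $701.01; balance $1,777.52
Month 6: opening $1,777.52; interest $29.00 → $1,806.52; payment $701.01; balance $1,105.51
Month 7: opening $1,105.51; interest $18.00 → $1,123.51; payment $701.01; balance $422.50
Month 8: opening $422.50; interest $7.00 → $429.50; payment $429.50; balance $0.00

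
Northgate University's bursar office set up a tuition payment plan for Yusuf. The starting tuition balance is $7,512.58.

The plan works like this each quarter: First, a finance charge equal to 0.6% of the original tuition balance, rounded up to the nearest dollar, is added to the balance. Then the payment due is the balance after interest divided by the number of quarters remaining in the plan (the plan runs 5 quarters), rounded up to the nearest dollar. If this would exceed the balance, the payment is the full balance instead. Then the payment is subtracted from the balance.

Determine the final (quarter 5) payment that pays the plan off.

Quarter 1: opening $7,512.58; interest $46.00 → $7,558.58; payment $1,512.00; balance $6,046.58
Quarter 2: opening $6,046.58; interest $46.00 → $6,092.58; payment $1,524.00; balance $4,568.58
Quarter 3: opening $4,568.58; interest $46.00 → $4,614.58; payment $1,539.00; balance $3,075.58
Quarter 4: opening $3,075.58; interest $46.00 → $3,121.58; payment $1,561.00; balance $1,560.58
Quarter 5: opening $1,560.58; interest $46.00 → $1,606.58; payment $1,606.58; balance $0.00

$1,606.58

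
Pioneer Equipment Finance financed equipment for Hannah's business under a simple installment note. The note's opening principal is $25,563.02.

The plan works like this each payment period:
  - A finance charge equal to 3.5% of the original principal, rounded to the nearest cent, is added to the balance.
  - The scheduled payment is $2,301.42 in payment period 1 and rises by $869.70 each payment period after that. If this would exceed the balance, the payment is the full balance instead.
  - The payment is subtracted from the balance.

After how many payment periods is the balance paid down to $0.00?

7

Payment period 1: opening $25,563.02; interest $894.71 → $26,457.73; payment $2,301.42; balance $24,156.31
Payment period 2: opening $24,156.31; interest $894.71 → $25,051.02; payment $3,171.12; balance $21,879.90
Payment period 3: opening $21,879.90; interest $894.71 → $22,774.61; payment $4,040.82; balance $18,733.79
Payment period 4: opening $18,733.79; interest $894.71 → $19,628.50; payment $4,910.52; balance $14,717.98
Payment period 5: opening $14,717.98; interest $894.71 → $15,612.69; payment $5,780.22; balance $9,832.47
Payment period 6: opening $9,832.47; interest $894.71 → $10,727.18; payment $6,649.92; balance $4,077.26
Payment period 7: opening $4,077.26; interest $894.71 → $4,971.97; payment $4,971.97; balance $0.00
Balance reaches $0.00 in payment period 7.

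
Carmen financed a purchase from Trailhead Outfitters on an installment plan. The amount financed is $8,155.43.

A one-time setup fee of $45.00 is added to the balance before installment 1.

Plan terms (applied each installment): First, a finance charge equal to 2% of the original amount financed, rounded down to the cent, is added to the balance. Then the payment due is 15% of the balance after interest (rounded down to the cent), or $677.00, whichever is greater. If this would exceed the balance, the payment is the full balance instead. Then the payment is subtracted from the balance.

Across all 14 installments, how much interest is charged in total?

$2,283.40

Installment 1: $8,200.43 +$163.10 interest = $8,363.53; pay $1,254.52 → $7,109.01
Installment 2: $7,109.01 +$163.10 interest = $7,272.11; pay $1,090.81 → $6,181.30
Installment 3: $6,181.30 +$163.10 interest = $6,344.40; pay $951.66 → $5,392.74
Installment 4: $5,392.74 +$163.10 interest = $5,555.84; pay $833.37 → $4,722.47
Installment 5: $4,722.47 +$163.10 interest = $4,885.57; pay $732.83 → $4,152.74
Installment 6: $4,152.74 +$163.10 interest = $4,315.84; pay $677.00 → $3,638.84
Installment 7: $3,638.84 +$163.10 interest = $3,801.94; pay $677.00 → $3,124.94
Installment 8: $3,124.94 +$163.10 interest = $3,288.04; pay $677.00 → $2,611.04
Installment 9: $2,611.04 +$163.10 interest = $2,774.14; pay $677.00 → $2,097.14
Installment 10: $2,097.14 +$163.10 interest = $2,260.24; pay $677.00 → $1,583.24
Installment 11: $1,583.24 +$163.10 interest = $1,746.34; pay $677.00 → $1,069.34
Installment 12: $1,069.34 +$163.10 interest = $1,232.44; pay $677.00 → $555.44
Installment 13: $555.44 +$163.10 interest = $718.54; pay $677.00 → $41.54
Installment 14: $41.54 +$163.10 interest = $204.64; pay $204.64 → $0.00
Total interest: $163.10 + $163.10 + $163.10 + $163.10 + $163.10 + $163.10 + $163.10 + $163.10 + $163.10 + $163.10 + $163.10 + $163.10 + $163.10 + $163.10 = $2,283.40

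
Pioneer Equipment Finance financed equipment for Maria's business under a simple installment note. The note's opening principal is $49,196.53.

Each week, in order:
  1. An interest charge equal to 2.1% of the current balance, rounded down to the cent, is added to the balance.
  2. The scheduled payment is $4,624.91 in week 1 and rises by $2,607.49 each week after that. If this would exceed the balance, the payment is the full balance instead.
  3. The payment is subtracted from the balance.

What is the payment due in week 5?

Week 1: opening $49,196.53; interest $1,033.12 → $50,229.65; payment $4,624.91; balance $45,604.74
Week 2: opening $45,604.74; interest $957.69 → $46,562.43; payment $7,232.40; balance $39,330.03
Week 3: opening $39,330.03; interest $825.93 → $40,155.96; payment $9,839.89; balance $30,316.07
Week 4: opening $30,316.07; interest $636.63 → $30,952.70; payment $12,447.38; balance $18,505.32
Week 5: opening $18,505.32; interest $388.61 → $18,893.93; payment $15,054.87; balance $3,839.06

$15,054.87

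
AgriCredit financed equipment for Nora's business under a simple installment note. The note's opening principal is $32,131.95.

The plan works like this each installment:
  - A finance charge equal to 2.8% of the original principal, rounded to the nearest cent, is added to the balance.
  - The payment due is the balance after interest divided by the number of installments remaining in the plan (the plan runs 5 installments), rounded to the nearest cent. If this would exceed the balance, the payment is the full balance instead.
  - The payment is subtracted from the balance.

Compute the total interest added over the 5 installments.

$4,498.45

# | Opening | Interest | Payment | End bal
1 | $32,131.95 | $899.69 | $6,606.33 | $26,425.31
2 | $26,425.31 | $899.69 | $6,831.25 | $20,493.75
3 | $20,493.75 | $899.69 | $7,131.15 | $14,262.29
4 | $14,262.29 | $899.69 | $7,580.99 | $7,580.99
5 | $7,580.99 | $899.69 | $8,480.68 | $0.00
Total interest: $899.69 + $899.69 + $899.69 + $899.69 + $899.69 = $4,498.45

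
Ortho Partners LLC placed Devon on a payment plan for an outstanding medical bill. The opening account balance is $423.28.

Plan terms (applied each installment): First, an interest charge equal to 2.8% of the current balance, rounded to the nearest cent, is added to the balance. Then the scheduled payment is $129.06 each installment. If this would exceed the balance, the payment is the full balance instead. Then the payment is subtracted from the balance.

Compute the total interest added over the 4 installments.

# | Opening | Interest | Payment | End bal
1 | $423.28 | $11.85 | $129.06 | $306.07
2 | $306.07 | $8.57 | $129.06 | $185.58
3 | $185.58 | $5.20 | $129.06 | $61.72
4 | $61.72 | $1.73 | $63.45 | $0.00
Total interest: $11.85 + $8.57 + $5.20 + $1.73 = $27.35

$27.35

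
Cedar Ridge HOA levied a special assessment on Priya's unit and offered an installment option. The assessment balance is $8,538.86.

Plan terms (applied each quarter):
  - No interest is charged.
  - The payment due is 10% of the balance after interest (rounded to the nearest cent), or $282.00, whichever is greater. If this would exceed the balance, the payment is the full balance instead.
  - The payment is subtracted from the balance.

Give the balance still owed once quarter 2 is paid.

Quarter 1: $8,538.86 − $853.89 → $7,684.97
Quarter 2: $7,684.97 − $768.50 → $6,916.47

$6,916.47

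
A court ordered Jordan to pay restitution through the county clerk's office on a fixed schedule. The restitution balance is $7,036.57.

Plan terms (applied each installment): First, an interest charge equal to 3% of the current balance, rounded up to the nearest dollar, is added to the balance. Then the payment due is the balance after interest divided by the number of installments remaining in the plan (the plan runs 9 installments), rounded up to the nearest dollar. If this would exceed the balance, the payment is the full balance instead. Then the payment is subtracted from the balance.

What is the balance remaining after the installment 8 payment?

# | Opening | Interest | Payment | End bal
1 | $7,036.57 | $212.00 | $806.00 | $6,442.57
2 | $6,442.57 | $194.00 | $830.00 | $5,806.57
3 | $5,806.57 | $175.00 | $855.00 | $5,126.57
4 | $5,126.57 | $154.00 | $881.00 | $4,399.57
5 | $4,399.57 | $132.00 | $907.00 | $3,624.57
6 | $3,624.57 | $109.00 | $934.00 | $2,799.57
7 | $2,799.57 | $84.00 | $962.00 | $1,921.57
8 | $1,921.57 | $58.00 | $990.00 | $989.57

$989.57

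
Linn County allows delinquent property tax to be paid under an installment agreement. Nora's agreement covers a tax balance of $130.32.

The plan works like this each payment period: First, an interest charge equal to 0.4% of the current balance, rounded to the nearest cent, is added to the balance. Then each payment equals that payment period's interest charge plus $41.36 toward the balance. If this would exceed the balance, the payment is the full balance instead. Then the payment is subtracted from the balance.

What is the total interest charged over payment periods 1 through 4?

Payment period 1: opening $130.32; interest $0.52 → $130.84; payment $41.88; balance $88.96
Payment period 2: opening $88.96; interest $0.36 → $89.32; payment $41.72; balance $47.60
Payment period 3: opening $47.60; interest $0.19 → $47.79; payment $41.55; balance $6.24
Payment period 4: opening $6.24; interest $0.02 → $6.26; payment $6.26; balance $0.00
Total interest: $0.52 + $0.36 + $0.19 + $0.02 = $1.09

$1.09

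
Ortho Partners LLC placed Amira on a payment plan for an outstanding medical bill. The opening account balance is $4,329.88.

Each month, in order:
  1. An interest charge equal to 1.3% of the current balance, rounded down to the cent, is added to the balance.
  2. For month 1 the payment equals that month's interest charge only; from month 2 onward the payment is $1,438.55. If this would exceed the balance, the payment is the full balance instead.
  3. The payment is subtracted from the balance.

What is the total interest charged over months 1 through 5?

# | Opening | Interest | Payment | End bal
1 | $4,329.88 | $56.28 | $56.28 | $4,329.88
2 | $4,329.88 | $56.28 | $1,438.55 | $2,947.61
3 | $2,947.61 | $38.31 | $1,438.55 | $1,547.37
4 | $1,547.37 | $20.11 | $1,438.55 | $128.93
5 | $128.93 | $1.67 | $130.60 | $0.00
Total interest: $56.28 + $56.28 + $38.31 + $20.11 + $1.67 = $172.65

$172.65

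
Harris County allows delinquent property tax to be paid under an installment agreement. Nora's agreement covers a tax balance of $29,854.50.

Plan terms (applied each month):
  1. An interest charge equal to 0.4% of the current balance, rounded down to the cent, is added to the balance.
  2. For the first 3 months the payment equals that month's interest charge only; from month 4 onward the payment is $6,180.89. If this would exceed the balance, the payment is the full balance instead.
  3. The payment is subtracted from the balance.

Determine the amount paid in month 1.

Month 1: opening $29,854.50; interest $119.41 → $29,973.91; payment $119.41; balance $29,854.50

$119.41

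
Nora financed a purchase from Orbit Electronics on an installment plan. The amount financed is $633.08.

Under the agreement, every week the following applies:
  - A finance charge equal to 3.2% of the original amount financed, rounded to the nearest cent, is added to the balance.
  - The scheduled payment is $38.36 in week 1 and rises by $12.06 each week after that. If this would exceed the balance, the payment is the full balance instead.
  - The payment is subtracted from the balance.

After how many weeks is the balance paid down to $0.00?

# | Opening | Interest | Payment | End bal
1 | $633.08 | $20.26 | $38.36 | $614.98
2 | $614.98 | $20.26 | $50.42 | $584.82
3 | $584.82 | $20.26 | $62.48 | $542.60
4 | $542.60 | $20.26 | $74.54 | $488.32
5 | $488.32 | $20.26 | $86.60 | $421.98
6 | $421.98 | $20.26 | $98.66 | $343.58
7 | $343.58 | $20.26 | $110.72 | $253.12
8 | $253.12 | $20.26 | $122.78 | $150.60
9 | $150.60 | $20.26 | $134.84 | $36.02
10 | $36.02 | $20.26 | $56.28 | $0.00
Balance reaches $0.00 in week 10.

10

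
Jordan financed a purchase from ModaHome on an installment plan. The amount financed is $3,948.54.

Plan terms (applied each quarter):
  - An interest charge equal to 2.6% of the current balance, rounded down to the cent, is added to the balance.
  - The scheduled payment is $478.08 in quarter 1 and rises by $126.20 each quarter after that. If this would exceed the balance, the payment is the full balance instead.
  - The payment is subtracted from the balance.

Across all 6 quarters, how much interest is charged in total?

Quarter 1: opening $3,948.54; interest $102.66 → $4,051.20; payment $478.08; balance $3,573.12
Quarter 2: opening $3,573.12; interest $92.90 → $3,666.02; payment $604.28; balance $3,061.74
Quarter 3: opening $3,061.74; interest $79.60 → $3,141.34; payment $730.48; balance $2,410.86
Quarter 4: opening $2,410.86; interest $62.68 → $2,473.54; payment $856.68; balance $1,616.86
Quarter 5: opening $1,616.86; interest $42.03 → $1,658.89; payment $982.88; balance $676.01
Quarter 6: opening $676.01; interest $17.57 → $693.58; payment $693.58; balance $0.00
Total interest: $102.66 + $92.90 + $79.60 + $62.68 + $42.03 + $17.57 = $397.44

$397.44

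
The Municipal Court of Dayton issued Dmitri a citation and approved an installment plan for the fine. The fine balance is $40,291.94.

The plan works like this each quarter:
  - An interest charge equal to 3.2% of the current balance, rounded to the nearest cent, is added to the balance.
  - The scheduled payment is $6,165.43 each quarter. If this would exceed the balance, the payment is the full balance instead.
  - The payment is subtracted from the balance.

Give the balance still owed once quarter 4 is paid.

Quarter 1: opening $40,291.94; interest $1,289.34 → $41,581.28; payment $6,165.43; balance $35,415.85
Quarter 2: opening $35,415.85; interest $1,133.31 → $36,549.16; payment $6,165.43; balance $30,383.73
Quarter 3: opening $30,383.73; interest $972.28 → $31,356.01; payment $6,165.43; balance $25,190.58
Quarter 4: opening $25,190.58; interest $806.10 → $25,996.68; payment $6,165.43; balance $19,831.25

$19,831.25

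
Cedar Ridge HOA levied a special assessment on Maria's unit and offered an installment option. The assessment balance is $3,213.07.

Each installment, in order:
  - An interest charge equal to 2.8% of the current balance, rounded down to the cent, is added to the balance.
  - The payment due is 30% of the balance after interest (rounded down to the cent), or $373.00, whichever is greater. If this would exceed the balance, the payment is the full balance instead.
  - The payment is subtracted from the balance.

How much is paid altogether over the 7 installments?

$3,490.31

Installment 1: opening $3,213.07; interest $89.96 → $3,303.03; payment $990.90; balance $2,312.13
Installment 2: opening $2,312.13; interest $64.73 → $2,376.86; payment $713.05; balance $1,663.81
Installment 3: opening $1,663.81; interest $46.58 → $1,710.39; payment $513.11; balance $1,197.28
Installment 4: opening $1,197.28; interest $33.52 → $1,230.80; payment $373.00; balance $857.80
Installment 5: opening $857.80; interest $24.01 → $881.81; payment $373.00; balance $508.81
Installment 6: opening $508.81; interest $14.24 → $523.05; payment $373.00; balance $150.05
Installment 7: opening $150.05; interest $4.20 → $154.25; payment $154.25; balance $0.00
Total paid: $3,490.31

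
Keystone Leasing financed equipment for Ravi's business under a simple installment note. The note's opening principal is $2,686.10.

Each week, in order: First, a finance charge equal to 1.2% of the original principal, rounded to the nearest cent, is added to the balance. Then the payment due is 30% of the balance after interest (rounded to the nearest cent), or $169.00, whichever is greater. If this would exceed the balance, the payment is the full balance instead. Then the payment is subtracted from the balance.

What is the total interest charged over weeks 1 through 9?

$290.07

Week 1: opening $2,686.10; interest $32.23 → $2,718.33; payment $815.50; balance $1,902.83
Week 2: opening $1,902.83; interest $32.23 → $1,935.06; payment $580.52; balance $1,354.54
Week 3: opening $1,354.54; interest $32.23 → $1,386.77; payment $416.03; balance $970.74
Week 4: opening $970.74; interest $32.23 → $1,002.97; payment $300.89; balance $702.08
Week 5: opening $702.08; interest $32.23 → $734.31; payment $220.29; balance $514.02
Week 6: opening $514.02; interest $32.23 → $546.25; payment $169.00; balance $377.25
Week 7: opening $377.25; interest $32.23 → $409.48; payment $169.00; balance $240.48
Week 8: opening $240.48; interest $32.23 → $272.71; payment $169.00; balance $103.71
Week 9: opening $103.71; interest $32.23 → $135.94; payment $135.94; balance $0.00
Total interest: $32.23 + $32.23 + $32.23 + $32.23 + $32.23 + $32.23 + $32.23 + $32.23 + $32.23 = $290.07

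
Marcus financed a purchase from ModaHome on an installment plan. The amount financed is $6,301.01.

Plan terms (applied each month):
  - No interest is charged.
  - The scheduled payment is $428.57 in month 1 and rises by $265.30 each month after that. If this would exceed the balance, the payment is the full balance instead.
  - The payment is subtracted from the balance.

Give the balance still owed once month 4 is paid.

Month 1: $6,301.01 − $428.57 → $5,872.44
Month 2: $5,872.44 − $693.87 → $5,178.57
Month 3: $5,178.57 − $959.17 → $4,219.40
Month 4: $4,219.40 − $1,224.47 → $2,994.93

$2,994.93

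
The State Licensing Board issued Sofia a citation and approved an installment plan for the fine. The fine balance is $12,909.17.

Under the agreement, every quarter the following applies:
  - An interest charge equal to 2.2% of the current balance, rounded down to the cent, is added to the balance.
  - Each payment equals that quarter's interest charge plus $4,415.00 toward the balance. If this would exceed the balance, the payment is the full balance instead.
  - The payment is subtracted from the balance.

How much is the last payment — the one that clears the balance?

$4,168.91

Quarter 1: $12,909.17 +$284.00 interest = $13,193.17; pay $4,699.00 → $8,494.17
Quarter 2: $8,494.17 +$186.87 interest = $8,681.04; pay $4,601.87 → $4,079.17
Quarter 3: $4,079.17 +$89.74 interest = $4,168.91; pay $4,168.91 → $0.00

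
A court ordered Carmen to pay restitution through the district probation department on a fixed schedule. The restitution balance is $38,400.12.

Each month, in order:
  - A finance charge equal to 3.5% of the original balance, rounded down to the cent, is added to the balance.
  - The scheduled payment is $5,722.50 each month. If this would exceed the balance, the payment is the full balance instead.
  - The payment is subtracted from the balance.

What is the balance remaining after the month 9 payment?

$0.00

Month 1: $38,400.12 +$1,344.00 interest = $39,744.12; pay $5,722.50 → $34,021.62
Month 2: $34,021.62 +$1,344.00 interest = $35,365.62; pay $5,722.50 → $29,643.12
Month 3: $29,643.12 +$1,344.00 interest = $30,987.12; pay $5,722.50 → $25,264.62
Month 4: $25,264.62 +$1,344.00 interest = $26,608.62; pay $5,722.50 → $20,886.12
Month 5: $20,886.12 +$1,344.00 interest = $22,230.12; pay $5,722.50 → $16,507.62
Month 6: $16,507.62 +$1,344.00 interest = $17,851.62; pay $5,722.50 → $12,129.12
Month 7: $12,129.12 +$1,344.00 interest = $13,473.12; pay $5,722.50 → $7,750.62
Month 8: $7,750.62 +$1,344.00 interest = $9,094.62; pay $5,722.50 → $3,372.12
Month 9: $3,372.12 +$1,344.00 interest = $4,716.12; pay $4,716.12 → $0.00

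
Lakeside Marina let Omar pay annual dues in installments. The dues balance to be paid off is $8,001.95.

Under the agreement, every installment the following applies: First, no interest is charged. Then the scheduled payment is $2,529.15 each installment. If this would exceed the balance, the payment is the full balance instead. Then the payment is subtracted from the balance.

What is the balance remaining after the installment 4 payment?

$0.00

# | Opening | Payment | End bal
1 | $8,001.95 | $2,529.15 | $5,472.80
2 | $5,472.80 | $2,529.15 | $2,943.65
3 | $2,943.65 | $2,529.15 | $414.50
4 | $414.50 | $414.50 | $0.00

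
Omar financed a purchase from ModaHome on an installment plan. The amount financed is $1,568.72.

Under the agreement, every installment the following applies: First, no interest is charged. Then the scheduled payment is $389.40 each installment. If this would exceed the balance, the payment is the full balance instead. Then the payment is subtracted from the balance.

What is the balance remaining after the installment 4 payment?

# | Opening | Payment | End bal
1 | $1,568.72 | $389.40 | $1,179.32
2 | $1,179.32 | $389.40 | $789.92
3 | $789.92 | $389.40 | $400.52
4 | $400.52 | $389.40 | $11.12

$11.12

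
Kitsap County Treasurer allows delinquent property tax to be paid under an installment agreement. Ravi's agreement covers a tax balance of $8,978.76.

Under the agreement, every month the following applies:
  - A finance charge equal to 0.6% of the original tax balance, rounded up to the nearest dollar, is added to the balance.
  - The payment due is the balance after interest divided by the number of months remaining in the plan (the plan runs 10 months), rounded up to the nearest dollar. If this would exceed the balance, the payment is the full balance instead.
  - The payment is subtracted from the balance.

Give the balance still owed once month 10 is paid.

$0.00

Month 1: opening $8,978.76; interest $54.00 → $9,032.76; payment $904.00; balance $8,128.76
Month 2: opening $8,128.76; interest $54.00 → $8,182.76; payment $910.00; balance $7,272.76
Month 3: opening $7,272.76; interest $54.00 → $7,326.76; payment $916.00; balance $6,410.76
Month 4: opening $6,410.76; interest $54.00 → $6,464.76; payment $924.00; balance $5,540.76
Month 5: opening $5,540.76; interest $54.00 → $5,594.76; payment $933.00; balance $4,661.76
Month 6: opening $4,661.76; interest $54.00 → $4,715.76; payment $944.00; balance $3,771.76
Month 7: opening $3,771.76; interest $54.00 → $3,825.76; payment $957.00; balance $2,868.76
Month 8: opening $2,868.76; interest $54.00 → $2,922.76; payment $975.00; balance $1,947.76
Month 9: opening $1,947.76; interest $54.00 → $2,001.76; payment $1,001.00; balance $1,000.76
Month 10: opening $1,000.76; interest $54.00 → $1,054.76; payment $1,054.76; balance $0.00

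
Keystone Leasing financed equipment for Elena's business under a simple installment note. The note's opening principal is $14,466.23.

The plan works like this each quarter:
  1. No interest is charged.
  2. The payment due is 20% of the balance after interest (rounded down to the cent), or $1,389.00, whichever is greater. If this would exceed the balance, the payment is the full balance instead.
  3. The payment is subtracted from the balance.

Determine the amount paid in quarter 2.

Quarter 1: $14,466.23 − $2,893.24 → $11,572.99
Quarter 2: $11,572.99 − $2,314.59 → $9,258.40

$2,314.59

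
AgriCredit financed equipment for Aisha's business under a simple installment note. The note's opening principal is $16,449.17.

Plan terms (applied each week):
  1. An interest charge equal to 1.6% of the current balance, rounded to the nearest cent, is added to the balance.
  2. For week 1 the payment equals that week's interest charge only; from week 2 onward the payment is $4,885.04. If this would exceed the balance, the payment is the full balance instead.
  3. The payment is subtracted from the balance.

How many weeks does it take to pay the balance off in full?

Week 1: opening $16,449.17; interest $263.19 → $16,712.36; payment $263.19; balance $16,449.17
Week 2: opening $16,449.17; interest $263.19 → $16,712.36; payment $4,885.04; balance $11,827.32
Week 3: opening $11,827.32; interest $189.24 → $12,016.56; payment $4,885.04; balance $7,131.52
Week 4: opening $7,131.52; interest $114.10 → $7,245.62; payment $4,885.04; balance $2,360.58
Week 5: opening $2,360.58; interest $37.77 → $2,398.35; payment $2,398.35; balance $0.00
Balance reaches $0.00 in week 5.

5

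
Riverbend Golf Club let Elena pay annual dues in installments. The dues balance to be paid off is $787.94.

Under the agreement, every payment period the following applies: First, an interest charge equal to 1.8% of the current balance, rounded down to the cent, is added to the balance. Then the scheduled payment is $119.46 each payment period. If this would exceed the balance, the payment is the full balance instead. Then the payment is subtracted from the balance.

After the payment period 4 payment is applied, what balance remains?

Payment period 1: $787.94 +$14.18 interest = $802.12; pay $119.46 → $682.66
Payment period 2: $682.66 +$12.28 interest = $694.94; pay $119.46 → $575.48
Payment period 3: $575.48 +$10.35 interest = $585.83; pay $119.46 → $466.37
Payment period 4: $466.37 +$8.39 interest = $474.76; pay $119.46 → $355.30

$355.30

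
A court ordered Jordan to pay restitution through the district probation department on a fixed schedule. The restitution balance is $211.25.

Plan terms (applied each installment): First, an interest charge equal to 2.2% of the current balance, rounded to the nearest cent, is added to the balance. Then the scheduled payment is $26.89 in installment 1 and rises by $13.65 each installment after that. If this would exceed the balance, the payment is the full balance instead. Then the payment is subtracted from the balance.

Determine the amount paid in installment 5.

$37.00

Installment 1: opening $211.25; interest $4.65 → $215.90; payment $26.89; balance $189.01
Installment 2: opening $189.01; interest $4.16 → $193.17; payment $40.54; balance $152.63
Installment 3: opening $152.63; interest $3.36 → $155.99; payment $54.19; balance $101.80
Installment 4: opening $101.80; interest $2.24 → $104.04; payment $67.84; balance $36.20
Installment 5: opening $36.20; interest $0.80 → $37.00; payment $37.00; balance $0.00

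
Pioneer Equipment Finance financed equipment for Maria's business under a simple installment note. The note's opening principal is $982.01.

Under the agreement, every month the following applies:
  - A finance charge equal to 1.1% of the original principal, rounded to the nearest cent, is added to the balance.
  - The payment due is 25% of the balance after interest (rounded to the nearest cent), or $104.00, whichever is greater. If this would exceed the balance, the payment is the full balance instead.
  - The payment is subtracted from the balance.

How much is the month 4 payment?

$110.96

Month 1: $982.01 +$10.80 interest = $992.81; pay $248.20 → $744.61
Month 2: $744.61 +$10.80 interest = $755.41; pay $188.85 → $566.56
Month 3: $566.56 +$10.80 interest = $577.36; pay $144.34 → $433.02
Month 4: $433.02 +$10.80 interest = $443.82; pay $110.96 → $332.86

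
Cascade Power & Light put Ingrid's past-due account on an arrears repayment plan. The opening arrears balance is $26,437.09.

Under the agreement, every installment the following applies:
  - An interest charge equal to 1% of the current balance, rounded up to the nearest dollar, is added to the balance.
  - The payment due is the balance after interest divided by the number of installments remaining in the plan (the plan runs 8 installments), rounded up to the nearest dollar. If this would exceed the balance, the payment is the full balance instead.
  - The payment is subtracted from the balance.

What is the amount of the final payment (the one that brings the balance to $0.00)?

Installment 1: opening $26,437.09; interest $265.00 → $26,702.09; payment $3,338.00; balance $23,364.09
Installment 2: opening $23,364.09; interest $234.00 → $23,598.09; payment $3,372.00; balance $20,226.09
Installment 3: opening $20,226.09; interest $203.00 → $20,429.09; payment $3,405.00; balance $17,024.09
Installment 4: opening $17,024.09; interest $171.00 → $17,195.09; payment $3,440.00; balance $13,755.09
Installment 5: opening $13,755.09; interest $138.00 → $13,893.09; payment $3,474.00; balance $10,419.09
Installment 6: opening $10,419.09; interest $105.00 → $10,524.09; payment $3,509.00; balance $7,015.09
Installment 7: opening $7,015.09; interest $71.00 → $7,086.09; payment $3,544.00; balance $3,542.09
Installment 8: opening $3,542.09; interest $36.00 → $3,578.09; payment $3,578.09; balance $0.00

$3,578.09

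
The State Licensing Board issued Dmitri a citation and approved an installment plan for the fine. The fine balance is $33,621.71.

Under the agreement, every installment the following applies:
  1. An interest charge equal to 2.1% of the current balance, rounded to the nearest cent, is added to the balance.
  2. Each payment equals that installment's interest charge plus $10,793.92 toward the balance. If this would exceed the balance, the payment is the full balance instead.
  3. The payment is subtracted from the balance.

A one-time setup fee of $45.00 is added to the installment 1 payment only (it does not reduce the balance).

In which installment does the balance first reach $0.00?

4

Installment 1: $33,621.71 +$706.06 interest = $34,327.77; pay $11,499.98 (+ $45.00 fee) → $22,827.79
Installment 2: $22,827.79 +$479.38 interest = $23,307.17; pay $11,273.30 → $12,033.87
Installment 3: $12,033.87 +$252.71 interest = $12,286.58; pay $11,046.63 → $1,239.95
Installment 4: $1,239.95 +$26.04 interest = $1,265.99; pay $1,265.99 → $0.00
Balance reaches $0.00 in installment 4.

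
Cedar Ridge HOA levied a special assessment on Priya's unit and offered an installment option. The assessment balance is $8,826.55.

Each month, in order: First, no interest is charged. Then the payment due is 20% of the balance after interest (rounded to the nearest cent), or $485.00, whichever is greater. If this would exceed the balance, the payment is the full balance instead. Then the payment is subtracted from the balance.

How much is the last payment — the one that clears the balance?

Month 1: $8,826.55 − $1,765.31 → $7,061.24
Month 2: $7,061.24 − $1,412.25 → $5,648.99
Month 3: $5,648.99 − $1,129.80 → $4,519.19
Month 4: $4,519.19 − $903.84 → $3,615.35
Month 5: $3,615.35 − $723.07 → $2,892.28
Month 6: $2,892.28 − $578.46 → $2,313.82
Month 7: $2,313.82 − $485.00 → $1,828.82
Month 8: $1,828.82 − $485.00 → $1,343.82
Month 9: $1,343.82 − $485.00 → $858.82
Month 10: $858.82 − $485.00 → $373.82
Month 11: $373.82 − $373.82 → $0.00

$373.82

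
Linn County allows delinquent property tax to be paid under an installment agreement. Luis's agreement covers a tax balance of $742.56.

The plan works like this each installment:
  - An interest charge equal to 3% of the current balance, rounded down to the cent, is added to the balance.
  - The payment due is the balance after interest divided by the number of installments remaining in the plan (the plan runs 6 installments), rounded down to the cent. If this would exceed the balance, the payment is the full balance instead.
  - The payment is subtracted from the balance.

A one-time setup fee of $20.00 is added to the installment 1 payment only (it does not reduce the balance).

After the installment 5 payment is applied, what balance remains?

$143.47

Installment 1: opening $742.56; interest $22.27 → $764.83; payment $127.47 (+ $20.00 fee); balance $637.36
Installment 2: opening $637.36; interest $19.12 → $656.48; payment $131.29; balance $525.19
Installment 3: opening $525.19; interest $15.75 → $540.94; payment $135.23; balance $405.71
Installment 4: opening $405.71; interest $12.17 → $417.88; payment $139.29; balance $278.59
Installment 5: opening $278.59; interest $8.35 → $286.94; payment $143.47; balance $143.47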